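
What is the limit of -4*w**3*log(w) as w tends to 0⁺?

0

This is a 0·(−∞) form. Rewrite as -4·ln(w) / w^(−3) and apply L'Hôpital:
the derivative quotient is -4·(1/w) / (−3·w^(−4)) = (4/3)·w^3 → 0.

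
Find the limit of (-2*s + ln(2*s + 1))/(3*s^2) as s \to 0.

Direct substitution gives 0/0.
Apply L'Hôpital: lim (-2 + 2/(2*s + 1))/(6*s), still 0/0.
After 2 applications of L'Hôpital's rule the quotient is (-4/(2*s + 1)^2)/(6); substituting s = 0 gives -2/3.

-2/3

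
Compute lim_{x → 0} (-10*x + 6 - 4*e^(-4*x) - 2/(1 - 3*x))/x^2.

-50

Substitution gives 0/0 (the numerator vanishes to order 2).
Expand each term to order x^2: the coefficient of x^2 in -2·1/(1 - 3x) is -18 and in -4·e^(-4x) is -32.
Lower-order terms cancel with the polynomial part, so the numerator is (-50)·x^2 + o(x^2), and the limit is (-50)/(1) = -50.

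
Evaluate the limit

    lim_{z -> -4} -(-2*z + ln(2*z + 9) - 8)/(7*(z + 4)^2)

2/7

Direct substitution gives 0/0.
Apply L'Hôpital: lim (-2 + 2/(2*z + 9))/(-14*z - 56), still 0/0.
After 2 applications of L'Hôpital's rule the quotient is (-4/(2*z + 9)^2)/(-14); substituting z = -4 gives 2/7.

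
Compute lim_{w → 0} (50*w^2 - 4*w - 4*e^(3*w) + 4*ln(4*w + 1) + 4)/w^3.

202/3

Substitution gives 0/0 (the numerator vanishes to order 3).
Expand each term to order w^3: the coefficient of w^3 in 4·ln(1 + 4w) is 256/3 and in -4·e^(3w) is -18.
Lower-order terms cancel with the polynomial part, so the numerator is (202/3)·w^3 + o(w^3), and the limit is (202/3)/(1) = 202/3.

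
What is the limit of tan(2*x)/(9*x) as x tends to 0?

Substitution gives 0/0.
Since tan(u)/u → 1 as u → 0, tan(2x)/(2x) → 1 and the limit is 2/9.

2/9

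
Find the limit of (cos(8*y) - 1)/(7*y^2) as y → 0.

Direct substitution gives 0/0.
Apply L'Hôpital: lim (-8*sin(8*y))/(14*y), still 0/0.
After 2 applications of L'Hôpital's rule the quotient is (-64*cos(8*y))/(14); substituting y = 0 gives -32/7.

-32/7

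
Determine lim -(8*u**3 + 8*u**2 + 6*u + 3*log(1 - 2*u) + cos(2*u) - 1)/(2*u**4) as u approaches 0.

17/3

Substitution gives 0/0 (the numerator vanishes to order 4).
Expand each term to order u^4: the coefficient of u^4 in cos(2u) is 2/3 and in 3·ln(1 - 2u) is -12.
Lower-order terms cancel with the polynomial part, so the numerator is (-34/3)·u^4 + o(u^4), and the limit is (-34/3)/(-2) = 17/3.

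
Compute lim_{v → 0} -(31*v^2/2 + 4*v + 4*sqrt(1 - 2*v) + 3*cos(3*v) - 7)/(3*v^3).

Substitution gives 0/0; apply L'Hôpital's rule 3 times.
After differentiating numerator and denominator 3 times the quotient is (81*sin(3*v) - 12/(1 - 2*v)^(5/2))/(-18); at v = 0 this is 2/3.

2/3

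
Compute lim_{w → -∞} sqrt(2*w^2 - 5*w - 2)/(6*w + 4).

-√(2)/6

For large |w|, √(2*w^2 - 5*w - 2) ≈ √2·|w| and the denominator ≈ 6w.
Since w → −∞, |w| = −w, giving −√2/(6) = -√(2)/6.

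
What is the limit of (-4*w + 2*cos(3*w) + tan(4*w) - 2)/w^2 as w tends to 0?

Substitution gives 0/0; apply L'Hôpital's rule 2 times.
After differentiating numerator and denominator 2 times the quotient is (32*sin(4*w)/cos(4*w)^3 - 18*cos(3*w))/(2); at w = 0 this is -9.

-9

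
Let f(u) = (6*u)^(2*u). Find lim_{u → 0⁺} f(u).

Base → 0⁺ and exponent → 0⁺: a 0^0 form.
Take logs: 2u·ln(6u). This is 0·(−∞); rewriting as ln(6u)/(1/(2u)) and applying L'Hôpital gives 0.
Hence the limit is e^0 = 1.

1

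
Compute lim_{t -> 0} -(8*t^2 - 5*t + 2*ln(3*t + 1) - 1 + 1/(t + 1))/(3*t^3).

Substitution gives 0/0 (the numerator vanishes to order 3).
Expand each term to order t^3: the coefficient of t^3 in 2·ln(1 + 3t) is 18 and in 1/(1 + t) is -1.
Lower-order terms cancel with the polynomial part, so the numerator is (17)·t^3 + o(t^3), and the limit is (17)/(-3) = -17/3.

-17/3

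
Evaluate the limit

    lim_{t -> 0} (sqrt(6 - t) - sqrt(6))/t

-√(6)/12

A 0/0 form; rationalise with √(6 - t) + √6. This collapses the numerator to -t, leaving -1/(√(6 - t) + √6) → -1/(2√6) = -√(6)/12.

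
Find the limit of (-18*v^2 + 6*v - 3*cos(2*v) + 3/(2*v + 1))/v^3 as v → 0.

Substitution gives 0/0 (the numerator vanishes to order 3).
Expand each term to order v^3: the coefficient of v^3 in 3·1/(1 + 2v) is -24 and in -3·cos(2v) is 0.
Lower-order terms cancel with the polynomial part, so the numerator is (-24)·v^3 + o(v^3), and the limit is (-24)/(1) = -24.

-24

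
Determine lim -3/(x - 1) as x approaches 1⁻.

As x → 1⁻, (x - 1) → 0⁻, so (x - 1)^1 → 0⁻ and -3/(x - 1)^1 → ∞.

∞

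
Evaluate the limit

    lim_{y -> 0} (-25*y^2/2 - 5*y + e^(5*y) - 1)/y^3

125/6

Direct substitution gives 0/0.
Apply L'Hôpital: lim (-25*y + 5*e^(5*y) - 5)/(3*y^2), still 0/0.
Apply L'Hôpital: lim (25*e^(5*y) - 25)/(6*y), still 0/0.
After 3 applications of L'Hôpital's rule the quotient is (125*e^(5*y))/(6); substituting y = 0 gives 125/6.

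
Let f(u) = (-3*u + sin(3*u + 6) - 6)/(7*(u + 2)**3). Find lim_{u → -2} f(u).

-9/14

Direct substitution gives 0/0.
Apply L'Hôpital: lim (3*cos(3*u + 6) - 3)/(21*(u + 2)^2), still 0/0.
Apply L'Hôpital: lim (-9*sin(3*u + 6))/(42*u + 84), still 0/0.
After 3 applications of L'Hôpital's rule the quotient is (-27*cos(3*u + 6))/(42); substituting u = -2 gives -9/14.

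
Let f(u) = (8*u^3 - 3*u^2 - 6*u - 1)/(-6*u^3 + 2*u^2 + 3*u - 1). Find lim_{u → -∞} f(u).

Numerator and denominator both have degree 3.
Dividing every term by u^3, all lower-order terms vanish and the limit is the ratio of leading coefficients, 8/(-6) = -4/3.

-4/3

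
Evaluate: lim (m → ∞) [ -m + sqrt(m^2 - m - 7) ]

An ∞ − ∞ form. Rationalising with the conjugate, the difference becomes (-m - 7) / (√(m^2 - m - 7) + m).
For large m the denominator behaves like 2·m, so the quotient tends to -1/2 = -1/2.

-1/2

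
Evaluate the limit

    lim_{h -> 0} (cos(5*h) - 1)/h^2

Direct substitution gives 0/0.
Apply L'Hôpital: lim (-5*sin(5*h))/(2*h), still 0/0.
After 2 applications of L'Hôpital's rule the quotient is (-25*cos(5*h))/(2); substituting h = 0 gives -25/2.

-25/2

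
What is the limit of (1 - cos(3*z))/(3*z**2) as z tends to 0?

Substitution gives 0/0.
Use (1 − cos u)/u² → 1/2 with u = 3z: the limit is 3²/(2·3) = 3/2.

3/2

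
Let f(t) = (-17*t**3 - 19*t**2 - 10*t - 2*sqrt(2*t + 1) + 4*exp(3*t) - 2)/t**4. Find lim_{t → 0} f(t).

59/4

Substitution gives 0/0 (the numerator vanishes to order 4).
Expand each term to order t^4: the coefficient of t^4 in -2·√(1 + 2t) is 5/4 and in 4·e^(3t) is 27/2.
Lower-order terms cancel with the polynomial part, so the numerator is (59/4)·t^4 + o(t^4), and the limit is (59/4)/(1) = 59/4.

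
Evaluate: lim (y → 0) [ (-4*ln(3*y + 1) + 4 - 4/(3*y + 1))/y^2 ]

-18

Substitution gives 0/0 (the numerator vanishes to order 2).
Expand each term to order y^2: the coefficient of y^2 in -4·ln(1 + 3y) is 18 and in -4·1/(1 + 3y) is -36.
Lower-order terms cancel with the polynomial part, so the numerator is (-18)·y^2 + o(y^2), and the limit is (-18)/(1) = -18.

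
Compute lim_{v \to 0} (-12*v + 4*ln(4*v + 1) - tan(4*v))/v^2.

Substitution gives 0/0 (the numerator vanishes to order 2).
Expand each term to order v^2: the coefficient of v^2 in 4·ln(1 + 4v) is -32 and in −tan(4v) is 0.
Lower-order terms cancel with the polynomial part, so the numerator is (-32)·v^2 + o(v^2), and the limit is (-32)/(1) = -32.

-32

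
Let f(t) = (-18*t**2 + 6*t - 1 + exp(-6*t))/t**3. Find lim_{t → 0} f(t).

Direct substitution gives 0/0.
Apply L'Hôpital: lim (-36*t + 6 - 6*e^(-6*t))/(3*t^2), still 0/0.
Apply L'Hôpital: lim (-36 + 36*e^(-6*t))/(6*t), still 0/0.
After 3 applications of L'Hôpital's rule the quotient is (-216*e^(-6*t))/(6); substituting t = 0 gives -36.

-36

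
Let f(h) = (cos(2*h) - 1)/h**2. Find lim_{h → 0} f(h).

-2

Direct substitution gives 0/0.
Apply L'Hôpital: lim (-2*sin(2*h))/(2*h), still 0/0.
After 2 applications of L'Hôpital's rule the quotient is (-4*cos(2*h))/(2); substituting h = 0 gives -2.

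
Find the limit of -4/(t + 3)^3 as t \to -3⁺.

As t → -3⁺, (t + 3) → 0⁺, so (t + 3)^3 → 0⁺ and -4/(t + 3)^3 → -∞.

-∞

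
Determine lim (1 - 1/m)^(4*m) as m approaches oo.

e^(-4)

Write it as [(1 - 1/m)^m]^(4) · (1 - 1/m)^(0). The bracketed term tends to e^(-1) and the second factor to 1, so the limit is e^(-4).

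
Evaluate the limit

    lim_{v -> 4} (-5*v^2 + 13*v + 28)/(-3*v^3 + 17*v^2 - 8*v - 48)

27/16

At v = 4 both the top and bottom vanish — a removable singularity. Factoring out (v - 4) from each leaves (-5*v - 7)/(-3*v^2 + 5*v + 12), which at v = 4 equals 27/16.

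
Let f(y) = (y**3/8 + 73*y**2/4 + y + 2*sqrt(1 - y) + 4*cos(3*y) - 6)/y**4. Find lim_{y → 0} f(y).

859/64

Substitution gives 0/0 (the numerator vanishes to order 4).
Expand each term to order y^4: the coefficient of y^4 in 2·√(1 - y) is -5/64 and in 4·cos(3y) is 27/2.
Lower-order terms cancel with the polynomial part, so the numerator is (859/64)·y^4 + o(y^4), and the limit is (859/64)/(1) = 859/64.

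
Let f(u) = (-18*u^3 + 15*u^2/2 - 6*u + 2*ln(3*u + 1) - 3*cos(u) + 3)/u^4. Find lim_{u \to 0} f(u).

Substitution gives 0/0; apply L'Hôpital's rule 4 times.
After differentiating numerator and denominator 4 times the quotient is (-3*cos(u) - 972/(3*u + 1)^4)/(24); at u = 0 this is -325/8.

-325/8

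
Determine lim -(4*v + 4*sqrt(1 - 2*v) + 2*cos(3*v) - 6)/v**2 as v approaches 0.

11

Substitution gives 0/0 (the numerator vanishes to order 2).
Expand each term to order v^2: the coefficient of v^2 in 2·cos(3v) is -9 and in 4·√(1 - 2v) is -2.
Lower-order terms cancel with the polynomial part, so the numerator is (-11)·v^2 + o(v^2), and the limit is (-11)/(-1) = 11.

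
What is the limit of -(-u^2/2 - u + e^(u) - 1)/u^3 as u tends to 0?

Direct substitution gives 0/0.
Apply L'Hôpital: lim (-u + e^(u) - 1)/(-3*u^2), still 0/0.
Apply L'Hôpital: lim (e^(u) - 1)/(-6*u), still 0/0.
After 3 applications of L'Hôpital's rule the quotient is (e^(u))/(-6); substituting u = 0 gives -1/6.

-1/6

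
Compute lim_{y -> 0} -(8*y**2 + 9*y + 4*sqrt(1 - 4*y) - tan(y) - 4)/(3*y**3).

Substitution gives 0/0 (the numerator vanishes to order 3).
Expand each term to order y^3: the coefficient of y^3 in 4·√(1 - 4y) is -16 and in −tan(y) is -1/3.
Lower-order terms cancel with the polynomial part, so the numerator is (-49/3)·y^3 + o(y^3), and the limit is (-49/3)/(-3) = 49/9.

49/9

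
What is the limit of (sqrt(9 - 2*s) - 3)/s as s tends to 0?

Substitution gives 0/0. Multiply numerator and denominator by the conjugate √(9 - 2s) + √9.
The numerator becomes (9 - 2s) − 9 = -2s, so the expression simplifies to -2/(√(9 - 2s) + √9).
Letting s → 0 gives -2/(2√9) = -1/3.

-1/3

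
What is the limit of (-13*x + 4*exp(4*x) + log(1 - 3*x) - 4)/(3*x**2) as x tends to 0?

Substitution gives 0/0; apply L'Hôpital's rule 2 times.
After differentiating numerator and denominator 2 times the quotient is (64*e^(4*x) - 9/(3*x - 1)^2)/(6); at x = 0 this is 55/6.

55/6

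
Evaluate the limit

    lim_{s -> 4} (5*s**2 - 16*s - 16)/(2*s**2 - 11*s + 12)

Direct substitution gives 0/0, so factor. Both numerator and denominator have (s - 4) as a factor.
After cancelling, the expression reduces to (5*s + 4)/(2*s - 3).
Substituting s = 4 gives 24/5.

24/5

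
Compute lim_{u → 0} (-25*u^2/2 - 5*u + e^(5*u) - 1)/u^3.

Direct substitution gives 0/0.
Apply L'Hôpital: lim (-25*u + 5*e^(5*u) - 5)/(3*u^2), still 0/0.
Apply L'Hôpital: lim (25*e^(5*u) - 25)/(6*u), still 0/0.
After 3 applications of L'Hôpital's rule the quotient is (125*e^(5*u))/(6); substituting u = 0 gives 125/6.

125/6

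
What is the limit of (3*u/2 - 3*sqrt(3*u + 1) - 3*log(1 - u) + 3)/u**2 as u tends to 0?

Substitution gives 0/0 (the numerator vanishes to order 2).
Expand each term to order u^2: the coefficient of u^2 in -3·ln(1 - u) is 3/2 and in -3·√(1 + 3u) is 27/8.
Lower-order terms cancel with the polynomial part, so the numerator is (39/8)·u^2 + o(u^2), and the limit is (39/8)/(1) = 39/8.

39/8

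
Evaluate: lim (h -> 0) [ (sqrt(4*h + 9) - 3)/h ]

2/3

A 0/0 form; rationalise with √(9 + 4h) + √9. This collapses the numerator to 4h, leaving 4/(√(9 + 4h) + √9) → 4/(2√9) = 2/3.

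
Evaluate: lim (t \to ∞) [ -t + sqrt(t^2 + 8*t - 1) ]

4

An ∞ − ∞ form. Rationalising with the conjugate, the difference becomes (8t - 1) / (√(t^2 + 8*t - 1) + t).
For large t the denominator behaves like 2·t, so the quotient tends to 8/2 = 4.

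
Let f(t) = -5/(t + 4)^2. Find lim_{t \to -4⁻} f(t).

-∞

As t → -4⁻, (t + 4) → 0⁻, so (t + 4)^2 → 0⁺ and -5/(t + 4)^2 → -∞.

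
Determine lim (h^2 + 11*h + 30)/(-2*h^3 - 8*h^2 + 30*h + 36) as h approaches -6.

1/90

Direct substitution gives 0/0, so factor. Both numerator and denominator have (h + 6) as a factor.
After cancelling, the expression reduces to (h + 5)/(-2*h^2 + 4*h + 6).
Substituting h = -6 gives 1/90.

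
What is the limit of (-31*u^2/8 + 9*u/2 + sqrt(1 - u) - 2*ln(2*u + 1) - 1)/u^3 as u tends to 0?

-259/48

Substitution gives 0/0 (the numerator vanishes to order 3).
Expand each term to order u^3: the coefficient of u^3 in -2·ln(1 + 2u) is -16/3 and in √(1 - u) is -1/16.
Lower-order terms cancel with the polynomial part, so the numerator is (-259/48)·u^3 + o(u^3), and the limit is (-259/48)/(1) = -259/48.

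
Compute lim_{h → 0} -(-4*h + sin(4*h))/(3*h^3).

32/9

Direct substitution gives 0/0.
Apply L'Hôpital: lim (4*cos(4*h) - 4)/(-9*h^2), still 0/0.
Apply L'Hôpital: lim (-16*sin(4*h))/(-18*h), still 0/0.
After 3 applications of L'Hôpital's rule the quotient is (-64*cos(4*h))/(-18); substituting h = 0 gives 32/9.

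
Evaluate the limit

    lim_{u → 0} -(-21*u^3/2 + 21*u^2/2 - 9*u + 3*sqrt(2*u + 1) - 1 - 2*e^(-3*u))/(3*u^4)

Substitution gives 0/0; apply L'Hôpital's rule 4 times.
After differentiating numerator and denominator 4 times the quotient is (-162*e^(-3*u) - 45/(2*u + 1)^(7/2))/(-72); at u = 0 this is 23/8.

23/8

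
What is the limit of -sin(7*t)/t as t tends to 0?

-7

Substitution gives 0/0.
Write it as (7/(-1))·sin(7t)/(7t); since sin(u)/u → 1, the limit is -7.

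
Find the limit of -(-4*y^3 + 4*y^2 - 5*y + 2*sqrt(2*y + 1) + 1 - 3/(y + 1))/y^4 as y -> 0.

17/4

Substitution gives 0/0 (the numerator vanishes to order 4).
Expand each term to order y^4: the coefficient of y^4 in -3·1/(1 + y) is -3 and in 2·√(1 + 2y) is -5/4.
Lower-order terms cancel with the polynomial part, so the numerator is (-17/4)·y^4 + o(y^4), and the limit is (-17/4)/(-1) = 17/4.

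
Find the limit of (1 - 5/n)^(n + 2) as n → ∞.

Let L be the limit and take ln: ln L = lim (n + 2)·ln(1 - 5/n) = lim (n + 2)·(-5/n + O(1/n²)) = -5.
Hence L = e^(-5).

e^(-5)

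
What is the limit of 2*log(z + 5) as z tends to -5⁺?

-∞

As z → -5⁺, z + 5 → 0⁺ and ln(z + 5) → −∞.
Multiplying by 2 gives -∞.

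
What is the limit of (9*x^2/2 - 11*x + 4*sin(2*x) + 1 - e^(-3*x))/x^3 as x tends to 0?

-5/6

Substitution gives 0/0; apply L'Hôpital's rule 3 times.
After differentiating numerator and denominator 3 times the quotient is (-32*cos(2*x) + 27*e^(-3*x))/(6); at x = 0 this is -5/6.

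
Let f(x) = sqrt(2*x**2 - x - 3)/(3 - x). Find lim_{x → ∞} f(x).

-√(2)

For large |x|, √(2*x^2 - x - 3) ≈ √2·|x| and the denominator ≈ -x.
Since x → +∞, |x| = x, giving √2/(-1) = -√(2).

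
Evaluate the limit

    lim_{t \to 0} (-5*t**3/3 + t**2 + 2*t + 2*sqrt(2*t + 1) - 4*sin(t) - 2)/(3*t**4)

-5/12

Substitution gives 0/0 (the numerator vanishes to order 4).
Expand each term to order t^4: the coefficient of t^4 in 2·√(1 + 2t) is -5/4 and in -4·sin(t) is 0.
Lower-order terms cancel with the polynomial part, so the numerator is (-5/4)·t^4 + o(t^4), and the limit is (-5/4)/(3) = -5/12.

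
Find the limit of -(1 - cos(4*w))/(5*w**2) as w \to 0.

Substitution gives 0/0.
Use (1 − cos u)/u² → 1/2 with u = 4w: the limit is 4²/(2·(-5)) = -8/5.

-8/5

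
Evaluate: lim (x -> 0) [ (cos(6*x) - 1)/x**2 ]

Direct substitution gives 0/0.
Apply L'Hôpital: lim (-6*sin(6*x))/(2*x), still 0/0.
After 2 applications of L'Hôpital's rule the quotient is (-36*cos(6*x))/(2); substituting x = 0 gives -18.

-18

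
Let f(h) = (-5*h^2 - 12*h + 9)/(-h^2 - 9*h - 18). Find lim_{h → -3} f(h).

-6

At h = -3 both the top and bottom vanish — a removable singularity. Factoring out (h + 3) from each leaves (3 - 5*h)/(-h - 6), which at h = -3 equals -6.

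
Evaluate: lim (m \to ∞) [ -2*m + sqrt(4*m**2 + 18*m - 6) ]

9/2

This has the form ∞ − ∞. Multiply and divide by the conjugate √(4*m^2 + 18*m - 6) + 2m.
That gives (18m - 6) / (√(4*m^2 + 18*m - 6) + 2m).
Divide numerator and denominator by m: the limit is 18/(2·2) = 9/2.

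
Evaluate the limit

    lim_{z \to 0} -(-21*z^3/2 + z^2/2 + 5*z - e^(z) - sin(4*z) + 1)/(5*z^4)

1/120

Substitution gives 0/0 (the numerator vanishes to order 4).
Expand each term to order z^4: the coefficient of z^4 in −sin(4z) is 0 and in −e^(z) is -1/24.
Lower-order terms cancel with the polynomial part, so the numerator is (-1/24)·z^4 + o(z^4), and the limit is (-1/24)/(-5) = 1/120.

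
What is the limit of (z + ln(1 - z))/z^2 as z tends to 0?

Direct substitution gives 0/0.
Apply L'Hôpital: lim (1 - 1/(1 - z))/(2*z), still 0/0.
After 2 applications of L'Hôpital's rule the quotient is (-1/(1 - z)^2)/(2); substituting z = 0 gives -1/2.

-1/2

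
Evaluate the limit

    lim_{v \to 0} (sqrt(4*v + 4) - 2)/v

1

A 0/0 form; rationalise with √(4 + 4v) + √4. This collapses the numerator to 4v, leaving 4/(√(4 + 4v) + √4) → 4/(2√4) = 1.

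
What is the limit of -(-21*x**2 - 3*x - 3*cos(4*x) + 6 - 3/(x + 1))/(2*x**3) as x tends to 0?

Substitution gives 0/0; apply L'Hôpital's rule 3 times.
After differentiating numerator and denominator 3 times the quotient is (-192*sin(4*x) + 18/(x + 1)^4)/(-12); at x = 0 this is -3/2.

-3/2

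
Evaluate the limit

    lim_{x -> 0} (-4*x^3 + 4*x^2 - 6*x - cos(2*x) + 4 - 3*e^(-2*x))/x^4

-8/3

Substitution gives 0/0; apply L'Hôpital's rule 4 times.
After differentiating numerator and denominator 4 times the quotient is (-16*cos(2*x) - 48*e^(-2*x))/(24); at x = 0 this is -8/3.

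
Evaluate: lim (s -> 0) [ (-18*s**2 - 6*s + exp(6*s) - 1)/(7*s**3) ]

36/7

Direct substitution gives 0/0.
Apply L'Hôpital: lim (-36*s + 6*e^(6*s) - 6)/(21*s^2), still 0/0.
Apply L'Hôpital: lim (36*e^(6*s) - 36)/(42*s), still 0/0.
After 3 applications of L'Hôpital's rule the quotient is (216*e^(6*s))/(42); substituting s = 0 gives 36/7.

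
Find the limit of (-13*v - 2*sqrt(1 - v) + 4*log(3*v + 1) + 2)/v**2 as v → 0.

Substitution gives 0/0 (the numerator vanishes to order 2).
Expand each term to order v^2: the coefficient of v^2 in 4·ln(1 + 3v) is -18 and in -2·√(1 - v) is 1/4.
Lower-order terms cancel with the polynomial part, so the numerator is (-71/4)·v^2 + o(v^2), and the limit is (-71/4)/(1) = -71/4.

-71/4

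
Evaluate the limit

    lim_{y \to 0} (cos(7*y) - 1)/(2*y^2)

-49/4

Direct substitution gives 0/0.
Apply L'Hôpital: lim (-7*sin(7*y))/(4*y), still 0/0.
After 2 applications of L'Hôpital's rule the quotient is (-49*cos(7*y))/(4); substituting y = 0 gives -49/4.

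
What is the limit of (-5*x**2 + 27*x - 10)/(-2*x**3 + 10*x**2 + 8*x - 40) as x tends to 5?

23/42

At x = 5 both the top and bottom vanish — a removable singularity. Factoring out (x - 5) from each leaves (2 - 5*x)/(8 - 2*x^2), which at x = 5 equals 23/42.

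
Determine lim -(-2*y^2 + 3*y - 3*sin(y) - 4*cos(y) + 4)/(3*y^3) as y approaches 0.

-1/6

Substitution gives 0/0; apply L'Hôpital's rule 3 times.
After differentiating numerator and denominator 3 times the quotient is (-4*sin(y) + 3*cos(y))/(-18); at y = 0 this is -1/6.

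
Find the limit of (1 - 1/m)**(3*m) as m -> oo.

e^(-3)

Write it as [(1 - 1/m)^m]^(3) · (1 - 1/m)^(0). The bracketed term tends to e^(-1) and the second factor to 1, so the limit is e^(-3).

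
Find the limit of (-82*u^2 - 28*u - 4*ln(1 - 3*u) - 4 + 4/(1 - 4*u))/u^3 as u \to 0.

292

Substitution gives 0/0 (the numerator vanishes to order 3).
Expand each term to order u^3: the coefficient of u^3 in -4·ln(1 - 3u) is 36 and in 4·1/(1 - 4u) is 256.
Lower-order terms cancel with the polynomial part, so the numerator is (292)·u^3 + o(u^3), and the limit is (292)/(1) = 292.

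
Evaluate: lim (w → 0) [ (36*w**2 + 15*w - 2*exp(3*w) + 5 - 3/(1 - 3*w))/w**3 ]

-90

Substitution gives 0/0 (the numerator vanishes to order 3).
Expand each term to order w^3: the coefficient of w^3 in -3·1/(1 - 3w) is -81 and in -2·e^(3w) is -9.
Lower-order terms cancel with the polynomial part, so the numerator is (-90)·w^3 + o(w^3), and the limit is (-90)/(1) = -90.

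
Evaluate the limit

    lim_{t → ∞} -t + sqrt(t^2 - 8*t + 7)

-4

An ∞ − ∞ form. Rationalising with the conjugate, the difference becomes (-8t + 7) / (√(t^2 - 8*t + 7) + t).
For large t the denominator behaves like 2·t, so the quotient tends to -8/2 = -4.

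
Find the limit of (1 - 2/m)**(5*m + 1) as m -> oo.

e^(-10)

The base → 1 and the exponent → ∞: a 1^∞ form.
Take logarithms: (5m + 1)·ln(1 - 2/m). Since ln(1+u) ~ u for small u, this behaves like (5m)·(-2/m) → -10.
So the limit is e^(-10).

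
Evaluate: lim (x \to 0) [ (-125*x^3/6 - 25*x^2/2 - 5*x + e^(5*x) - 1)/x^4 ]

Direct substitution gives 0/0.
Apply L'Hôpital: lim (-125*x^2/2 - 25*x + 5*e^(5*x) - 5)/(4*x^3), still 0/0.
Apply L'Hôpital: lim (-125*x + 25*e^(5*x) - 25)/(12*x^2), still 0/0.
Apply L'Hôpital: lim (125*e^(5*x) - 125)/(24*x), still 0/0.
After 4 applications of L'Hôpital's rule the quotient is (625*e^(5*x))/(24); substituting x = 0 gives 625/24.

625/24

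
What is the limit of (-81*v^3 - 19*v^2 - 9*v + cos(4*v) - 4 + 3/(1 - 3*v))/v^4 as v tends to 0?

761/3

Substitution gives 0/0; apply L'Hôpital's rule 4 times.
After differentiating numerator and denominator 4 times the quotient is (256*cos(4*v) - 5832/(3*v - 1)^5)/(24); at v = 0 this is 761/3.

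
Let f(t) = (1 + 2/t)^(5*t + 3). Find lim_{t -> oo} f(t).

e^(10)

Write it as [(1 + 2/t)^t]^(5) · (1 + 2/t)^(3). The bracketed term tends to e^(2) and the second factor to 1, so the limit is e^(10).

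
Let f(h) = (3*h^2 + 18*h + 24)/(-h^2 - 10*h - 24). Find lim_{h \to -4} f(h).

3

Since h = -4 makes numerator and denominator zero, (h + 4) divides both.
Cancelling it gives (3*h + 6)/(-h - 6); now plug in h = -4 to get 3.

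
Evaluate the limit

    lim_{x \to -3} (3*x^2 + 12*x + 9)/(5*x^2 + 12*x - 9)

1/3

Since x = -3 makes numerator and denominator zero, (x + 3) divides both.
Cancelling it gives (3*x + 3)/(5*x - 3); now plug in x = -3 to get 1/3.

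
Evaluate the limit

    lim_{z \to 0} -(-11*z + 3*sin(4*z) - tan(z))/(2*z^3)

97/6

Substitution gives 0/0 (the numerator vanishes to order 3).
Expand each term to order z^3: the coefficient of z^3 in 3·sin(4z) is -32 and in −tan(z) is -1/3.
Lower-order terms cancel with the polynomial part, so the numerator is (-97/3)·z^3 + o(z^3), and the limit is (-97/3)/(-2) = 97/6.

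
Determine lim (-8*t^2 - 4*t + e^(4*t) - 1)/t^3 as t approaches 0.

Direct substitution gives 0/0.
Apply L'Hôpital: lim (-16*t + 4*e^(4*t) - 4)/(3*t^2), still 0/0.
Apply L'Hôpital: lim (16*e^(4*t) - 16)/(6*t), still 0/0.
After 3 applications of L'Hôpital's rule the quotient is (64*e^(4*t))/(6); substituting t = 0 gives 32/3.

32/3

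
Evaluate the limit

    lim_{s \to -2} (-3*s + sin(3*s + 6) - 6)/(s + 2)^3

-9/2

Direct substitution gives 0/0.
Apply L'Hôpital: lim (3*cos(3*s + 6) - 3)/(3*(s + 2)^2), still 0/0.
Apply L'Hôpital: lim (-9*sin(3*s + 6))/(6*s + 12), still 0/0.
After 3 applications of L'Hôpital's rule the quotient is (-27*cos(3*s + 6))/(6); substituting s = -2 gives -9/2.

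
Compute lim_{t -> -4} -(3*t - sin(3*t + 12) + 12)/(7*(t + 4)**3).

Direct substitution gives 0/0.
Apply L'Hôpital: lim (3 - 3*cos(3*t + 12))/(-21*(t + 4)^2), still 0/0.
Apply L'Hôpital: lim (9*sin(3*t + 12))/(-42*t - 168), still 0/0.
After 3 applications of L'Hôpital's rule the quotient is (27*cos(3*t + 12))/(-42); substituting t = -4 gives -9/14.

-9/14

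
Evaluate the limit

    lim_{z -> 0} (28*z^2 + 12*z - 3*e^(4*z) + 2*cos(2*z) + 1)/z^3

-32

Substitution gives 0/0 (the numerator vanishes to order 3).
Expand each term to order z^3: the coefficient of z^3 in -3·e^(4z) is -32 and in 2·cos(2z) is 0.
Lower-order terms cancel with the polynomial part, so the numerator is (-32)·z^3 + o(z^3), and the limit is (-32)/(1) = -32.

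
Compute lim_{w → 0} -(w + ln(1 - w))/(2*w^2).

1/4

Direct substitution gives 0/0.
Apply L'Hôpital: lim (1 - 1/(1 - w))/(-4*w), still 0/0.
After 2 applications of L'Hôpital's rule the quotient is (-1/(1 - w)^2)/(-4); substituting w = 0 gives 1/4.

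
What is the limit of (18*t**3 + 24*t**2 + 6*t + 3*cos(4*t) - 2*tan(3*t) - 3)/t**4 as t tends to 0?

Substitution gives 0/0 (the numerator vanishes to order 4).
Expand each term to order t^4: the coefficient of t^4 in -2·tan(3t) is 0 and in 3·cos(4t) is 32.
Lower-order terms cancel with the polynomial part, so the numerator is (32)·t^4 + o(t^4), and the limit is (32)/(1) = 32.

32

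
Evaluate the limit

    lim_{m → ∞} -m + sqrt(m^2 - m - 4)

-1/2

This has the form ∞ − ∞. Multiply and divide by the conjugate √(m^2 - m - 4) + m.
That gives (-m - 4) / (√(m^2 - m - 4) + m).
Divide numerator and denominator by m: the limit is -1/(2·1) = -1/2.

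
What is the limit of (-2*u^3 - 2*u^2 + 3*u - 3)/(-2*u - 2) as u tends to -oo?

The numerator has higher degree (3 > 1); the quotient behaves like (-2/(-2))·u^2 for large |u|.
As u → −∞ this diverges to ∞.

∞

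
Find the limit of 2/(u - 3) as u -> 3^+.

As u → 3⁺, (u - 3) → 0⁺, so (u - 3)^1 → 0⁺ and 2/(u - 3)^1 → ∞.

∞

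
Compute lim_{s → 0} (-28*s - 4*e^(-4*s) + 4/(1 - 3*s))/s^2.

Substitution gives 0/0; apply L'Hôpital's rule 2 times.
After differentiating numerator and denominator 2 times the quotient is (-64*e^(-4*s) - 72/(3*s - 1)^3)/(2); at s = 0 this is 4.

4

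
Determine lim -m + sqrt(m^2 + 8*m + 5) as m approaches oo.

This has the form ∞ − ∞. Multiply and divide by the conjugate √(m^2 + 8*m + 5) + m.
That gives (8m + 5) / (√(m^2 + 8*m + 5) + m).
Divide numerator and denominator by m: the limit is 8/(2·1) = 4.

4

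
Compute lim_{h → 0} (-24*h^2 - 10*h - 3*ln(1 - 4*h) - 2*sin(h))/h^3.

Substitution gives 0/0; apply L'Hôpital's rule 3 times.
After differentiating numerator and denominator 3 times the quotient is (2*cos(h) - 384/(4*h - 1)^3)/(6); at h = 0 this is 193/3.

193/3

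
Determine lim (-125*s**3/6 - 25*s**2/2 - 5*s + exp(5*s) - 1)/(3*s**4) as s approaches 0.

Direct substitution gives 0/0.
Apply L'Hôpital: lim (-125*s^2/2 - 25*s + 5*e^(5*s) - 5)/(12*s^3), still 0/0.
Apply L'Hôpital: lim (-125*s + 25*e^(5*s) - 25)/(36*s^2), still 0/0.
Apply L'Hôpital: lim (125*e^(5*s) - 125)/(72*s), still 0/0.
After 4 applications of L'Hôpital's rule the quotient is (625*e^(5*s))/(72); substituting s = 0 gives 625/72.

625/72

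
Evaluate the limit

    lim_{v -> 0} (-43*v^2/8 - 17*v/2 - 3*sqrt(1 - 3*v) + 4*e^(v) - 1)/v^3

Substitution gives 0/0 (the numerator vanishes to order 3).
Expand each term to order v^3: the coefficient of v^3 in 4·e^(v) is 2/3 and in -3·√(1 - 3v) is 81/16.
Lower-order terms cancel with the polynomial part, so the numerator is (275/48)·v^3 + o(v^3), and the limit is (275/48)/(1) = 275/48.

275/48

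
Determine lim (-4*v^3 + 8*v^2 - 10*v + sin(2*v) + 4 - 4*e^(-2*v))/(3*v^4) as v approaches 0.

Substitution gives 0/0; apply L'Hôpital's rule 4 times.
After differentiating numerator and denominator 4 times the quotient is (16*sin(2*v) - 64*e^(-2*v))/(72); at v = 0 this is -8/9.

-8/9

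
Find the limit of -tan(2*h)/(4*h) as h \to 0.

-1/2

Substitution gives 0/0.
Since tan(u)/u → 1 as u → 0, tan(2h)/(2h) → 1 and the limit is 2/(-4) = -1/2.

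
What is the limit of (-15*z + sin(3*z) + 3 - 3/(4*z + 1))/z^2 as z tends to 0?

Substitution gives 0/0 (the numerator vanishes to order 2).
Expand each term to order z^2: the coefficient of z^2 in -3·1/(1 + 4z) is -48 and in sin(3z) is 0.
Lower-order terms cancel with the polynomial part, so the numerator is (-48)·z^2 + o(z^2), and the limit is (-48)/(1) = -48.

-48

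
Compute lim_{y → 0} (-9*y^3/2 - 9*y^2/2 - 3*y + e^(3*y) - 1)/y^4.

Direct substitution gives 0/0.
Apply L'Hôpital: lim (-27*y^2/2 - 9*y + 3*e^(3*y) - 3)/(4*y^3), still 0/0.
Apply L'Hôpital: lim (-27*y + 9*e^(3*y) - 9)/(12*y^2), still 0/0.
Apply L'Hôpital: lim (27*e^(3*y) - 27)/(24*y), still 0/0.
After 4 applications of L'Hôpital's rule the quotient is (81*e^(3*y))/(24); substituting y = 0 gives 27/8.

27/8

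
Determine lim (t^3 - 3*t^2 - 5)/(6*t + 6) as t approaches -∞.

The numerator has higher degree (3 > 1); the quotient behaves like (1/(6))·t^2 for large |t|.
As t → −∞ this diverges to ∞.

∞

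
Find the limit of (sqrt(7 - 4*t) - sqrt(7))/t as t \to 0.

-2*√(7)/7

A 0/0 form; rationalise with √(7 - 4t) + √7. This collapses the numerator to -4t, leaving -4/(√(7 - 4t) + √7) → -4/(2√7) = -2*√(7)/7.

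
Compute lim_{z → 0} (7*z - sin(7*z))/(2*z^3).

Direct substitution gives 0/0.
Apply L'Hôpital: lim (7 - 7*cos(7*z))/(6*z^2), still 0/0.
Apply L'Hôpital: lim (49*sin(7*z))/(12*z), still 0/0.
After 3 applications of L'Hôpital's rule the quotient is (343*cos(7*z))/(12); substituting z = 0 gives 343/12.

343/12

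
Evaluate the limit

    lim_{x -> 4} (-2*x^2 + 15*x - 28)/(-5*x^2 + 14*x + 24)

Since x = 4 makes numerator and denominator zero, (x - 4) divides both.
Cancelling it gives (7 - 2*x)/(-5*x - 6); now plug in x = 4 to get 1/26.

1/26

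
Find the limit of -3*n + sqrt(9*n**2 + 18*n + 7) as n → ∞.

3

This has the form ∞ − ∞. Multiply and divide by the conjugate √(9*n^2 + 18*n + 7) + 3n.
That gives (18n + 7) / (√(9*n^2 + 18*n + 7) + 3n).
Divide numerator and denominator by n: the limit is 18/(2·3) = 3.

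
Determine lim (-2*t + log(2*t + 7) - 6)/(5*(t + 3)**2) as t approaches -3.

Direct substitution gives 0/0.
Apply L'Hôpital: lim (-2 + 2/(2*t + 7))/(10*t + 30), still 0/0.
After 2 applications of L'Hôpital's rule the quotient is (-4/(2*t + 7)^2)/(10); substituting t = -3 gives -2/5.

-2/5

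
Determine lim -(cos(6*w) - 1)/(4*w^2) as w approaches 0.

Direct substitution gives 0/0.
Apply L'Hôpital: lim (-6*sin(6*w))/(-8*w), still 0/0.
After 2 applications of L'Hôpital's rule the quotient is (-36*cos(6*w))/(-8); substituting w = 0 gives 9/2.

9/2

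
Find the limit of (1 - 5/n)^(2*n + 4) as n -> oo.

e^(-10)

Let L be the limit and take ln: ln L = lim (2n + 4)·ln(1 - 5/n) = lim (2n + 4)·(-5/n + O(1/n²)) = -10.
Hence L = e^(-10).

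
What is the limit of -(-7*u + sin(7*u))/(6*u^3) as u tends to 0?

Direct substitution gives 0/0.
Apply L'Hôpital: lim (7*cos(7*u) - 7)/(-18*u^2), still 0/0.
Apply L'Hôpital: lim (-49*sin(7*u))/(-36*u), still 0/0.
After 3 applications of L'Hôpital's rule the quotient is (-343*cos(7*u))/(-36); substituting u = 0 gives 343/36.

343/36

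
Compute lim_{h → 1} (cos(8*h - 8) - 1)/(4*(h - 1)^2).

Direct substitution gives 0/0.
Apply L'Hôpital: lim (-8*sin(8*h - 8))/(8*h - 8), still 0/0.
After 2 applications of L'Hôpital's rule the quotient is (-64*cos(8*h - 8))/(8); substituting h = 1 gives -8.

-8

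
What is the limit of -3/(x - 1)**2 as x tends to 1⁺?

As x → 1⁺, (x - 1) → 0⁺, so (x - 1)^2 → 0⁺ and -3/(x - 1)^2 → -∞.

-∞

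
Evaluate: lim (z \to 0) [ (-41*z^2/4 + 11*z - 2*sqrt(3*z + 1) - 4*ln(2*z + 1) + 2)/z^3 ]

-337/24

Substitution gives 0/0 (the numerator vanishes to order 3).
Expand each term to order z^3: the coefficient of z^3 in -4·ln(1 + 2z) is -32/3 and in -2·√(1 + 3z) is -27/8.
Lower-order terms cancel with the polynomial part, so the numerator is (-337/24)·z^3 + o(z^3), and the limit is (-337/24)/(1) = -337/24.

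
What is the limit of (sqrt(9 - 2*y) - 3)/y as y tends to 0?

Substitution gives 0/0. Multiply numerator and denominator by the conjugate √(9 - 2y) + √9.
The numerator becomes (9 - 2y) − 9 = -2y, so the expression simplifies to -2/(√(9 - 2y) + √9).
Letting y → 0 gives -2/(2√9) = -1/3.

-1/3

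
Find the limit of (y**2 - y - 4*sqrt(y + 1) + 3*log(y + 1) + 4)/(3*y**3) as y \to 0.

1/4

Substitution gives 0/0; apply L'Hôpital's rule 3 times.
After differentiating numerator and denominator 3 times the quotient is (6/(y + 1)^3 - 3/(2*(y + 1)^(5/2)))/(18); at y = 0 this is 1/4.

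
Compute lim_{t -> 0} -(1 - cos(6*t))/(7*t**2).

-18/7

Substitution gives 0/0.
Use (1 − cos u)/u² → 1/2 with u = 6t: the limit is 6²/(2·(-7)) = -18/7.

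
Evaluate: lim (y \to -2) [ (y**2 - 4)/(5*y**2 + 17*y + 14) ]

4/3

At y = -2 both the top and bottom vanish — a removable singularity. Factoring out (y + 2) from each leaves (y - 2)/(5*y + 7), which at y = -2 equals 4/3.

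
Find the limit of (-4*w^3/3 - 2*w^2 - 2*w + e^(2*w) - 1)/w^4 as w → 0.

2/3

Direct substitution gives 0/0.
Apply L'Hôpital: lim (-4*w^2 - 4*w + 2*e^(2*w) - 2)/(4*w^3), still 0/0.
Apply L'Hôpital: lim (-8*w + 4*e^(2*w) - 4)/(12*w^2), still 0/0.
Apply L'Hôpital: lim (8*e^(2*w) - 8)/(24*w), still 0/0.
After 4 applications of L'Hôpital's rule the quotient is (16*e^(2*w))/(24); substituting w = 0 gives 2/3.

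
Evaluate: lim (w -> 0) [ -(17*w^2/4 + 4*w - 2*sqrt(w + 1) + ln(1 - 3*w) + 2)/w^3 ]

73/8

Substitution gives 0/0; apply L'Hôpital's rule 3 times.
After differentiating numerator and denominator 3 times the quotient is (54/(3*w - 1)^3 - 3/(4*(w + 1)^(5/2)))/(-6); at w = 0 this is 73/8.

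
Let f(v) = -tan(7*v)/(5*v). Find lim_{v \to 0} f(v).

Substitution gives 0/0.
Since tan(u)/u → 1 as u → 0, tan(7v)/(7v) → 1 and the limit is 7/(-5) = -7/5.

-7/5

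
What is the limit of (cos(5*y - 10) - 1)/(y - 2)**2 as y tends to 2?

Direct substitution gives 0/0.
Apply L'Hôpital: lim (-5*sin(5*y - 10))/(2*y - 4), still 0/0.
After 2 applications of L'Hôpital's rule the quotient is (-25*cos(5*y - 10))/(2); substituting y = 2 gives -25/2.

-25/2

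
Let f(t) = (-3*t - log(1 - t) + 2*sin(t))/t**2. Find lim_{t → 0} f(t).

Substitution gives 0/0 (the numerator vanishes to order 2).
Expand each term to order t^2: the coefficient of t^2 in −ln(1 - t) is 1/2 and in 2·sin(t) is 0.
Lower-order terms cancel with the polynomial part, so the numerator is (1/2)·t^2 + o(t^2), and the limit is (1/2)/(1) = 1/2.

1/2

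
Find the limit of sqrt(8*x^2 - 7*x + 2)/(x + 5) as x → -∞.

For large |x|, √(8*x^2 - 7*x + 2) ≈ √8·|x| and the denominator ≈ x.
Since x → −∞, |x| = −x, giving −√8/(1) = -2*√(2).

-2*√(2)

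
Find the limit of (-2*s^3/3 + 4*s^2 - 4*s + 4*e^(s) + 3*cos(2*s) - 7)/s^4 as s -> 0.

13/6

Substitution gives 0/0 (the numerator vanishes to order 4).
Expand each term to order s^4: the coefficient of s^4 in 3·cos(2s) is 2 and in 4·e^(s) is 1/6.
Lower-order terms cancel with the polynomial part, so the numerator is (13/6)·s^4 + o(s^4), and the limit is (13/6)/(1) = 13/6.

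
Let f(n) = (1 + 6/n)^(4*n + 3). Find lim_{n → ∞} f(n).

Let L be the limit and take ln: ln L = lim (4n + 3)·ln(1 + 6/n) = lim (4n + 3)·(6/n + O(1/n²)) = 24.
Hence L = e^(24).

e^(24)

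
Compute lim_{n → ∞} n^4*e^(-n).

0

Write as n^4/e^{1n}, an ∞/∞ form.
Exponential growth dominates any polynomial, so repeated L'Hôpital (or the standard result) gives 0.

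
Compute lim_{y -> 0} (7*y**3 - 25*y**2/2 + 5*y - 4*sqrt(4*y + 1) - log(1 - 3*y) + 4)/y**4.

Substitution gives 0/0 (the numerator vanishes to order 4).
Expand each term to order y^4: the coefficient of y^4 in −ln(1 - 3y) is 81/4 and in -4·√(1 + 4y) is 40.
Lower-order terms cancel with the polynomial part, so the numerator is (241/4)·y^4 + o(y^4), and the limit is (241/4)/(1) = 241/4.

241/4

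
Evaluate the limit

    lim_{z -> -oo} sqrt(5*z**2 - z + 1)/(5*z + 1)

For large |z|, √(5*z^2 - z + 1) ≈ √5·|z| and the denominator ≈ 5z.
Since z → −∞, |z| = −z, giving −√5/(5) = -√(5)/5.

-√(5)/5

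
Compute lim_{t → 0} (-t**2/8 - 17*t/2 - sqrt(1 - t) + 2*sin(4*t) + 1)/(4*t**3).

-1021/192

Substitution gives 0/0; apply L'Hôpital's rule 3 times.
After differentiating numerator and denominator 3 times the quotient is (-128*cos(4*t) + 3/(8*(1 - t)^(5/2)))/(24); at t = 0 this is -1021/192.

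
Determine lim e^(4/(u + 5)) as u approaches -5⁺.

∞

As u → -5⁺, 4/(u + 5) → +∞, so e^(4/(u + 5)) → ∞.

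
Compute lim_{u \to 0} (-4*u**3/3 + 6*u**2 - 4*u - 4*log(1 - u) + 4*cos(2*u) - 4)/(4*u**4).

Substitution gives 0/0 (the numerator vanishes to order 4).
Expand each term to order u^4: the coefficient of u^4 in 4·cos(2u) is 8/3 and in -4·ln(1 - u) is 1.
Lower-order terms cancel with the polynomial part, so the numerator is (11/3)·u^4 + o(u^4), and the limit is (11/3)/(4) = 11/12.

11/12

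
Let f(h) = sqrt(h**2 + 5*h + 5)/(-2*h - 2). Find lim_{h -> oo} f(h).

For large |h|, √(h^2 + 5*h + 5) ≈ √1·|h| and the denominator ≈ -2h.
Since h → +∞, |h| = h, giving √1/(-2) = -1/2.

-1/2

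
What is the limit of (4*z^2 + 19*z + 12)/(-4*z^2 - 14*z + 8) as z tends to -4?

-13/18

Since z = -4 makes numerator and denominator zero, (z + 4) divides both.
Cancelling it gives (4*z + 3)/(2 - 4*z); now plug in z = -4 to get -13/18.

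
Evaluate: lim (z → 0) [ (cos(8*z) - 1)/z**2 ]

-32

Direct substitution gives 0/0.
Apply L'Hôpital: lim (-8*sin(8*z))/(2*z), still 0/0.
After 2 applications of L'Hôpital's rule the quotient is (-64*cos(8*z))/(2); substituting z = 0 gives -32.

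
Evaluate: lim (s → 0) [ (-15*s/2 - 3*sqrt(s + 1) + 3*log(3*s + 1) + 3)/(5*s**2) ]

-21/8

Substitution gives 0/0; apply L'Hôpital's rule 2 times.
After differentiating numerator and denominator 2 times the quotient is (-27/(3*s + 1)^2 + 3/(4*(s + 1)^(3/2)))/(10); at s = 0 this is -21/8.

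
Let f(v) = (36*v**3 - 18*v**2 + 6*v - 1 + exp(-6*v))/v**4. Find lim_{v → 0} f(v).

Direct substitution gives 0/0.
Apply L'Hôpital: lim (108*v^2 - 36*v + 6 - 6*e^(-6*v))/(4*v^3), still 0/0.
Apply L'Hôpital: lim (216*v - 36 + 36*e^(-6*v))/(12*v^2), still 0/0.
Apply L'Hôpital: lim (216 - 216*e^(-6*v))/(24*v), still 0/0.
After 4 applications of L'Hôpital's rule the quotient is (1296*e^(-6*v))/(24); substituting v = 0 gives 54.

54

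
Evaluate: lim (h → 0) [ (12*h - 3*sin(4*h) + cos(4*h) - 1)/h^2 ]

Substitution gives 0/0 (the numerator vanishes to order 2).
Expand each term to order h^2: the coefficient of h^2 in -3·sin(4h) is 0 and in cos(4h) is -8.
Lower-order terms cancel with the polynomial part, so the numerator is (-8)·h^2 + o(h^2), and the limit is (-8)/(1) = -8.

-8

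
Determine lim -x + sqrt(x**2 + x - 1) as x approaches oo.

An ∞ − ∞ form. Rationalising with the conjugate, the difference becomes (x - 1) / (√(x^2 + x - 1) + x).
For large x the denominator behaves like 2·x, so the quotient tends to 1/2 = 1/2.

1/2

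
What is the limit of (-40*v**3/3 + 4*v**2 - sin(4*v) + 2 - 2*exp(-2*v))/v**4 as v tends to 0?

-4/3

Substitution gives 0/0 (the numerator vanishes to order 4).
Expand each term to order v^4: the coefficient of v^4 in −sin(4v) is 0 and in -2·e^(-2v) is -4/3.
Lower-order terms cancel with the polynomial part, so the numerator is (-4/3)·v^4 + o(v^4), and the limit is (-4/3)/(1) = -4/3.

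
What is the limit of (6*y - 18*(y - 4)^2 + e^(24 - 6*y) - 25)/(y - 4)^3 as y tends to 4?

-36

Direct substitution gives 0/0.
Apply L'Hôpital: lim (-36*y - 6*e^(24 - 6*y) + 150)/(3*(y - 4)^2), still 0/0.
Apply L'Hôpital: lim (36*e^(24 - 6*y) - 36)/(6*y - 24), still 0/0.
After 3 applications of L'Hôpital's rule the quotient is (-216*e^(24 - 6*y))/(6); substituting y = 4 gives -36.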